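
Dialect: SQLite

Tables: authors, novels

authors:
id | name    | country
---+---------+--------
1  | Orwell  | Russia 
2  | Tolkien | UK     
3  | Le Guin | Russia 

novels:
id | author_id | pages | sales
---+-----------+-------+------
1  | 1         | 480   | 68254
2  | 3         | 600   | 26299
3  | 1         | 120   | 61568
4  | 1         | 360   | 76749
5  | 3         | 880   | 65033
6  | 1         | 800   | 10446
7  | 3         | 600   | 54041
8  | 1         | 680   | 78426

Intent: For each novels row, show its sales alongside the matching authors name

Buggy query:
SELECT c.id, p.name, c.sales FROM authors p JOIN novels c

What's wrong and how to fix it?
Bug: JOIN with no ON clause produces a cartesian product; every novels row pairs with every authors row

Fix: Add ON c.author_id = p.id to the JOIN

Corrected query:
SELECT c.id, p.name, c.sales FROM authors p JOIN novels c ON c.author_id = p.id

Result:
id | name    | sales
---+---------+------
1  | Orwell  | 68254
2  | Le Guin | 26299
3  | Orwell  | 61568
4  | Orwell  | 76749
5  | Le Guin | 65033
6  | Orwell  | 10446
7  | Le Guin | 54041
8  | Orwell  | 78426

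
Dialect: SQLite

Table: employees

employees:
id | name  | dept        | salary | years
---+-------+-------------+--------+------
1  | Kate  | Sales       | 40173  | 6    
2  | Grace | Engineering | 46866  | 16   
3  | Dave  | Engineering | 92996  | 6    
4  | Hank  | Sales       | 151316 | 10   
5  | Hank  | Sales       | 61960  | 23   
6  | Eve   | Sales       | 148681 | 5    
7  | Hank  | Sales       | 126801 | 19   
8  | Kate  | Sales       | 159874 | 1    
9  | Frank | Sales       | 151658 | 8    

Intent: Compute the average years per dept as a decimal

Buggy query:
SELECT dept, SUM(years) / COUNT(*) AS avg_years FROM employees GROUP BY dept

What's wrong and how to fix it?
Bug: Both operands are integers, so '/' performs integer division and truncates

Fix: Cast one side to REAL so the division keeps the fractional part

Corrected query:
SELECT dept, SUM(years) * 1.0 / COUNT(*) AS avg_years FROM employees GROUP BY dept

Result:
dept        | avg_years
------------+----------
Engineering | 11       
Sales       | 10.285714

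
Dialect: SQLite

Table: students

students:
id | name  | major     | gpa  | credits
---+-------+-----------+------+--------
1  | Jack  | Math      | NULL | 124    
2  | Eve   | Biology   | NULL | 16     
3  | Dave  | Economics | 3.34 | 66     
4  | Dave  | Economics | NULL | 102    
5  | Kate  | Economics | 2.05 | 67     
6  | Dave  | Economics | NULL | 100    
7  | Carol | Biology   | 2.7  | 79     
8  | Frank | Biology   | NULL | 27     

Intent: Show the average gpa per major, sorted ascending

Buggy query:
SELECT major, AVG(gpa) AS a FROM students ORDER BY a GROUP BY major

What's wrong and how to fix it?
Bug: ORDER BY appears before GROUP BY; SQL clause order requires GROUP BY first

Fix: Reorder: SELECT … FROM … GROUP BY … ORDER BY …

Corrected query:
SELECT major, AVG(gpa) AS a FROM students GROUP BY major ORDER BY a

Result:
major     | a    
----------+------
Math      | NULL 
Economics | 2.695
Biology   | 2.7  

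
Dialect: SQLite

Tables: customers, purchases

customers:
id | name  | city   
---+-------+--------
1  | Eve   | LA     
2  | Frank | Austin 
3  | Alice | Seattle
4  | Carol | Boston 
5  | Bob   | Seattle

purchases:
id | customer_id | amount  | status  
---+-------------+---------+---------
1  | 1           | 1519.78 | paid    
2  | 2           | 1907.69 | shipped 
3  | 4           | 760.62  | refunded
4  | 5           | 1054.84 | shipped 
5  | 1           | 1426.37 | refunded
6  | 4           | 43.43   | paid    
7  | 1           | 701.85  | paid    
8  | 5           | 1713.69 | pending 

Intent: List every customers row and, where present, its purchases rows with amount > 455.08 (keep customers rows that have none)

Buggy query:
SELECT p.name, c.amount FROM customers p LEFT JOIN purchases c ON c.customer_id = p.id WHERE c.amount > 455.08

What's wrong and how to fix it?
Bug: A WHERE condition on the right-hand table after LEFT JOIN drops unmatched parents

Fix: Put 'c.amount > 455.08' in the JOIN's ON clause instead of WHERE

Corrected query:
SELECT p.name, c.amount FROM customers p LEFT JOIN purchases c ON c.customer_id = p.id AND c.amount > 455.08

Result:
name  | amount 
------+--------
Eve   | 701.85 
Eve   | 1426.37
Eve   | 1519.78
Frank | 1907.69
Alice | NULL   
Carol | 760.62 
Bob   | 1054.84
Bob   | 1713.69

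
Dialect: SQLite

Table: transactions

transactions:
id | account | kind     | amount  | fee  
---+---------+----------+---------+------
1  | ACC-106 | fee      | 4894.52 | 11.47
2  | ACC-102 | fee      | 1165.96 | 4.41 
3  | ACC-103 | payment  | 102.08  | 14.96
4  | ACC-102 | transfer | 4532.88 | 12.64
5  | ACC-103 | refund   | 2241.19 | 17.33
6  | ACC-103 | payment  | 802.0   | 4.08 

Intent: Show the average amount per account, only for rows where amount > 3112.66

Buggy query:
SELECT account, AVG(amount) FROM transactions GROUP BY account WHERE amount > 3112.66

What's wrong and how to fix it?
Bug: WHERE cannot follow GROUP BY

Fix: Place WHERE between FROM and GROUP BY

Corrected query:
SELECT account, AVG(amount) FROM transactions WHERE amount > 3112.66 GROUP BY account

Result:
account | AVG(amount)
--------+------------
ACC-102 | 4532.88    
ACC-106 | 4894.52    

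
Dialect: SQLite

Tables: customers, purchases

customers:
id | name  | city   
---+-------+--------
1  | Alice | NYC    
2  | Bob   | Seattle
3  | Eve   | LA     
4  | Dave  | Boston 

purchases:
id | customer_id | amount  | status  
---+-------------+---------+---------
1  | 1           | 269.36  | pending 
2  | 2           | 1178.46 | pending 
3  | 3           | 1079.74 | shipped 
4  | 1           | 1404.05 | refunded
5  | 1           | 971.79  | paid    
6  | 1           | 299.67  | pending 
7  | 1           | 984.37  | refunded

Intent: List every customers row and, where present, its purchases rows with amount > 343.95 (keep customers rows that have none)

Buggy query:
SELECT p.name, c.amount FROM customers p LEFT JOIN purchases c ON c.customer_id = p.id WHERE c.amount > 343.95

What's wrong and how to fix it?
Bug: A WHERE condition on the right-hand table after LEFT JOIN drops unmatched parents

Fix: Put 'c.amount > 343.95' in the JOIN's ON clause instead of WHERE

Corrected query:
SELECT p.name, c.amount FROM customers p LEFT JOIN purchases c ON c.customer_id = p.id AND c.amount > 343.95

Result:
name  | amount 
------+--------
Alice | 971.79 
Alice | 984.37 
Alice | 1404.05
Bob   | 1178.46
Eve   | 1079.74
Dave  | NULL   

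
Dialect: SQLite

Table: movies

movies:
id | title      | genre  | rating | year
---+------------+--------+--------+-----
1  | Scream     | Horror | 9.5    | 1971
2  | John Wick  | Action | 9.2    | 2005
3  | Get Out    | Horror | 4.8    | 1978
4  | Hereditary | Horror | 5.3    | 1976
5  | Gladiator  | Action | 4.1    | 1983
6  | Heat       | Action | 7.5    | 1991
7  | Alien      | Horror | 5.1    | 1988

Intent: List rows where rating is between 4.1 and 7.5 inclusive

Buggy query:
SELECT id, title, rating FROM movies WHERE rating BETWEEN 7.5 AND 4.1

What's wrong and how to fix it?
Bug: The bounds are reversed; BETWEEN a AND b requires a <= b to match anything

Fix: Swap the bounds so the smaller value comes first

Corrected query:
SELECT id, title, rating FROM movies WHERE rating BETWEEN 4.1 AND 7.5

Result:
id | title      | rating
---+------------+-------
3  | Get Out    | 4.8   
4  | Hereditary | 5.3   
5  | Gladiator  | 4.1   
6  | Heat       | 7.5   
7  | Alien      | 5.1   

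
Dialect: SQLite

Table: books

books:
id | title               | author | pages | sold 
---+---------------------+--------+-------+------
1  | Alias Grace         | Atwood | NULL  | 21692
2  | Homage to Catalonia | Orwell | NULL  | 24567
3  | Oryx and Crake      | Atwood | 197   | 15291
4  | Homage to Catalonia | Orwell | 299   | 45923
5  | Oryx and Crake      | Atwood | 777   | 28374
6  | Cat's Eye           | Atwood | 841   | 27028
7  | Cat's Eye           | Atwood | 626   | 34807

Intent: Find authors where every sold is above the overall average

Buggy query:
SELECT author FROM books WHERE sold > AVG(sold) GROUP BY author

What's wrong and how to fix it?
Bug: WHERE evaluates per row before aggregation, so AVG() is unavailable

Fix: Use a subquery for AVG and a HAVING MIN(...) filter so the condition holds for every row in the group

Corrected query:
SELECT author FROM books GROUP BY author HAVING MIN(sold) > (SELECT AVG(sold) FROM books)

Result:
(no rows)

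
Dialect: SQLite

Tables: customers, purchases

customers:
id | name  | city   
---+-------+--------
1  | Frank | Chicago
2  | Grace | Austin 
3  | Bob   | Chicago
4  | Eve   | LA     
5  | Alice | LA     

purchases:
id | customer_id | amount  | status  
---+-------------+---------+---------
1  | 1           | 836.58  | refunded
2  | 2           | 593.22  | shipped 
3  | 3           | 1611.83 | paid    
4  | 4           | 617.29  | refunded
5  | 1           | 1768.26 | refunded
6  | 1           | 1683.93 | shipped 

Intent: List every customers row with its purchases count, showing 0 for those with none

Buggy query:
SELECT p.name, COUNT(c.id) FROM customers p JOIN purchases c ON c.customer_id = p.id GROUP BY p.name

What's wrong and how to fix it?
Bug: INNER JOIN drops customers rows that have no matching purchases rows

Fix: Switch to LEFT JOIN to retain unmatched parent rows

Corrected query:
SELECT p.name, COUNT(c.id) FROM customers p LEFT JOIN purchases c ON c.customer_id = p.id GROUP BY p.name

Result:
name  | COUNT(c.id)
------+------------
Alice | 0          
Bob   | 1          
Eve   | 1          
Frank | 3          
Grace | 1          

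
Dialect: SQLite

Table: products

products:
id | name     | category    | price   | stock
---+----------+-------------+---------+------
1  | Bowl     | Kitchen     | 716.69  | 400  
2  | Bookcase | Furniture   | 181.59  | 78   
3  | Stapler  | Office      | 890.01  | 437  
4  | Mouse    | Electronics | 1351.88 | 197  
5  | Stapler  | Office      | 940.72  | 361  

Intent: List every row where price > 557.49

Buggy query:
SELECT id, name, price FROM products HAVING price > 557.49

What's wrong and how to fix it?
Bug: HAVING filters the output of aggregation, but this query has no GROUP BY and no aggregate functions, so SQLite rejects it (HAVING clause on a non-aggregate query); the condition here is per row

Fix: Replace HAVING with WHERE since the condition applies to individual rows

Corrected query:
SELECT id, name, price FROM products WHERE price > 557.49

Result:
id | name    | price  
---+---------+--------
1  | Bowl    | 716.69 
3  | Stapler | 890.01 
4  | Mouse   | 1351.88
5  | Stapler | 940.72 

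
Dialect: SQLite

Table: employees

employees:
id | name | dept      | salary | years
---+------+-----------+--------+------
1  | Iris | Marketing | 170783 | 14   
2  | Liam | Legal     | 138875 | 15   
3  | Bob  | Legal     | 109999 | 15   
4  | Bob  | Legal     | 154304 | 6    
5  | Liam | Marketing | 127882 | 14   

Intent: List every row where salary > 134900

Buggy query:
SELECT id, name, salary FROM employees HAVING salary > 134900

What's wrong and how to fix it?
Bug: This is a non-aggregate query (no GROUP BY, no aggregates), so in SQLite the HAVING clause is invalid here; a row-level condition belongs in WHERE

Fix: Replace HAVING with WHERE since the condition applies to individual rows

Corrected query:
SELECT id, name, salary FROM employees WHERE salary > 134900

Result:
id | name | salary
---+------+-------
1  | Iris | 170783
2  | Liam | 138875
4  | Bob  | 154304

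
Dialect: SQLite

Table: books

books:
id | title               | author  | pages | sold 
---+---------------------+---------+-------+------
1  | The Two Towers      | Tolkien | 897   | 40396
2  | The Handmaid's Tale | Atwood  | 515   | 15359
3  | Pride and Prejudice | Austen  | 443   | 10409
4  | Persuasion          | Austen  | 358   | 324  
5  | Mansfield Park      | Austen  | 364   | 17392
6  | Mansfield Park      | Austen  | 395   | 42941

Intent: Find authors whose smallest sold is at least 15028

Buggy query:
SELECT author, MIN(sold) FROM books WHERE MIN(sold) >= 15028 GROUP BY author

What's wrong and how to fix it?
Bug: Aggregates like MIN are computed per group after WHERE runs

Fix: Use HAVING for the per-group MIN condition

Corrected query:
SELECT author, MIN(sold) FROM books GROUP BY author HAVING MIN(sold) >= 15028

Result:
author  | MIN(sold)
--------+----------
Atwood  | 15359    
Tolkien | 40396    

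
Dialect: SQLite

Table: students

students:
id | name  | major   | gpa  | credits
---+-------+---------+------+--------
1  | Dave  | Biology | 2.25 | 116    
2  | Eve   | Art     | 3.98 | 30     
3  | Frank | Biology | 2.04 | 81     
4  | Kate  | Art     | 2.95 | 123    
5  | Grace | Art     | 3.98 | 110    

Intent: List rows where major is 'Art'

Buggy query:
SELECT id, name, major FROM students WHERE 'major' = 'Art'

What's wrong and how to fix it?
Bug: Single quotes denote string literals in SQL; the column name is being compared as a constant string

Fix: Reference the column as major without single quotes

Corrected query:
SELECT id, name, major FROM students WHERE major = 'Art'

Result:
id | name  | major
---+-------+------
2  | Eve   | Art  
4  | Kate  | Art  
5  | Grace | Art  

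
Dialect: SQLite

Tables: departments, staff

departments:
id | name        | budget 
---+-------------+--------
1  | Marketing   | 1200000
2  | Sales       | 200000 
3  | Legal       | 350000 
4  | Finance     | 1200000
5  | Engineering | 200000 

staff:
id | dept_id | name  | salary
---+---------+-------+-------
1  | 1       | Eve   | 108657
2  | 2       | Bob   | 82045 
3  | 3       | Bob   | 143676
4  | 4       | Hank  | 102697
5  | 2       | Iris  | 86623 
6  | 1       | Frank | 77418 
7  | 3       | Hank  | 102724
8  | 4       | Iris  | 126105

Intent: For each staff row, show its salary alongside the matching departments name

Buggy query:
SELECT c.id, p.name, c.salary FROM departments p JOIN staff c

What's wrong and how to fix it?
Bug: JOIN with no ON clause produces a cartesian product; every staff row pairs with every departments row

Fix: Specify the join condition linking the foreign key to the parent id

Corrected query:
SELECT c.id, p.name, c.salary FROM departments p JOIN staff c ON c.dept_id = p.id

Result:
id | name      | salary
---+-----------+-------
1  | Marketing | 108657
2  | Sales     | 82045 
3  | Legal     | 143676
4  | Finance   | 102697
5  | Sales     | 86623 
6  | Marketing | 77418 
7  | Legal     | 102724
8  | Finance   | 126105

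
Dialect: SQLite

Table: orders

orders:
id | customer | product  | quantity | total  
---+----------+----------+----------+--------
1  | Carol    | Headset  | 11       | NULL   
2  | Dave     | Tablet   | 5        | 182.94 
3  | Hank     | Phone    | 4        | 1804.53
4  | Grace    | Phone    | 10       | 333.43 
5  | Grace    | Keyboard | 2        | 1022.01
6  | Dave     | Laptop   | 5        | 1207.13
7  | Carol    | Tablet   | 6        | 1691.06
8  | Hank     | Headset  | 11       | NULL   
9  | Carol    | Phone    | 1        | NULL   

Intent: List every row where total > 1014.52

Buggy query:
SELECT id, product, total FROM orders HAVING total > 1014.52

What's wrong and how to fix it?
Bug: This is a non-aggregate query (no GROUP BY, no aggregates), so in SQLite the HAVING clause is invalid here; a row-level condition belongs in WHERE

Fix: Use WHERE for row-level filtering

Corrected query:
SELECT id, product, total FROM orders WHERE total > 1014.52

Result:
id | product  | total  
---+----------+--------
3  | Phone    | 1804.53
5  | Keyboard | 1022.01
6  | Laptop   | 1207.13
7  | Tablet   | 1691.06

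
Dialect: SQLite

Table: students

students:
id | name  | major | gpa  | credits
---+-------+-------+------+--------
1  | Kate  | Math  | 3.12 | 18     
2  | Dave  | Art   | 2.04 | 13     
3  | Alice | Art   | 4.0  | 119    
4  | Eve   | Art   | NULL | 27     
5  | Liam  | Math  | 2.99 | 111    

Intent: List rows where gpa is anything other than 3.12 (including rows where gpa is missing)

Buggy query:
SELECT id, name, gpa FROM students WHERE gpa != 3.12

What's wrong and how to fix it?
Bug: Inequality against NULL is unknown, not true; rows with NULL are dropped

Fix: Add an explicit OR gpa IS NULL to include the missing-value rows

Corrected query:
SELECT id, name, gpa FROM students WHERE gpa != 3.12 OR gpa IS NULL

Result:
id | name  | gpa 
---+-------+-----
2  | Dave  | 2.04
3  | Alice | 4   
4  | Eve   | NULL
5  | Liam  | 2.99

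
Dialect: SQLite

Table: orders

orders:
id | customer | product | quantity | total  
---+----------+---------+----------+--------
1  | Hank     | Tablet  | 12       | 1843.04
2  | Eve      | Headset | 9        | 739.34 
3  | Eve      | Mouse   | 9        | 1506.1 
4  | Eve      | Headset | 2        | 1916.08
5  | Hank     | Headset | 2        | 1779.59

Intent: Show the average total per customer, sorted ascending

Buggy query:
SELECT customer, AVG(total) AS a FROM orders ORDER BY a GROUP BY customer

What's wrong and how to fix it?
Bug: GROUP BY must precede ORDER BY

Fix: Move ORDER BY to the end, after GROUP BY

Corrected query:
SELECT customer, AVG(total) AS a FROM orders GROUP BY customer ORDER BY a

Result:
customer | a          
---------+------------
Eve      | 1387.173333
Hank     | 1811.315   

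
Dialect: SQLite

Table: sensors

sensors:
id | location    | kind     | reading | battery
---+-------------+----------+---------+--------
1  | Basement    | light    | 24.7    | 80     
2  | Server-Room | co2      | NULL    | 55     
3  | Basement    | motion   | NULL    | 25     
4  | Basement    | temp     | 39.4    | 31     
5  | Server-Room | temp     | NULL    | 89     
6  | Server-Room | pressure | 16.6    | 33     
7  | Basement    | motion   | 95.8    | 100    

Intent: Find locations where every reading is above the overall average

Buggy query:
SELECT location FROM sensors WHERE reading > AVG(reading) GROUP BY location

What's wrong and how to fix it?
Bug: WHERE evaluates per row before aggregation, so AVG() is unavailable

Fix: Use a subquery for AVG and a HAVING MIN(...) filter so the condition holds for every row in the group

Corrected query:
SELECT location FROM sensors GROUP BY location HAVING MIN(reading) > (SELECT AVG(reading) FROM sensors)

Result:
(no rows)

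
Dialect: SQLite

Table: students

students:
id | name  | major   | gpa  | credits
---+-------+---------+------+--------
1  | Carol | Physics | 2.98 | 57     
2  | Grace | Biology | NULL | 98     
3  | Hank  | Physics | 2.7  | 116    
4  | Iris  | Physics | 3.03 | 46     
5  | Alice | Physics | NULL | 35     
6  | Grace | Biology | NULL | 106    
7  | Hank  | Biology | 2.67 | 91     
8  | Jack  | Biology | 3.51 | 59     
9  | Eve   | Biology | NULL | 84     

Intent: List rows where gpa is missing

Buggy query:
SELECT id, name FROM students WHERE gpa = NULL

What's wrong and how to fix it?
Bug: '= NULL' is always unknown in SQL three-valued logic, so no rows match

Fix: Replace '= NULL' with 'IS NULL'

Corrected query:
SELECT id, name FROM students WHERE gpa IS NULL

Result:
id | name 
---+------
2  | Grace
5  | Alice
6  | Grace
9  | Eve  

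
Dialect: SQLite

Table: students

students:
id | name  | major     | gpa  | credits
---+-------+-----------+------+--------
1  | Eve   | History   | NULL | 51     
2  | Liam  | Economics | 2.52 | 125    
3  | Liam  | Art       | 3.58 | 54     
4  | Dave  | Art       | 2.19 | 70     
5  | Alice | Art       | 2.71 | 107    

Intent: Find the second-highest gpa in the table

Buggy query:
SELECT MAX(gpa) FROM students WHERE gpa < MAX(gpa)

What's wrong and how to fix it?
Bug: MAX(gpa) on the right of the comparison is an aggregate-in-WHERE error

Fix: Put the inner MAX in a scalar subquery

Corrected query:
SELECT MAX(gpa) FROM students WHERE gpa < (SELECT MAX(gpa) FROM students)

Result:
MAX(gpa)
--------
2.71    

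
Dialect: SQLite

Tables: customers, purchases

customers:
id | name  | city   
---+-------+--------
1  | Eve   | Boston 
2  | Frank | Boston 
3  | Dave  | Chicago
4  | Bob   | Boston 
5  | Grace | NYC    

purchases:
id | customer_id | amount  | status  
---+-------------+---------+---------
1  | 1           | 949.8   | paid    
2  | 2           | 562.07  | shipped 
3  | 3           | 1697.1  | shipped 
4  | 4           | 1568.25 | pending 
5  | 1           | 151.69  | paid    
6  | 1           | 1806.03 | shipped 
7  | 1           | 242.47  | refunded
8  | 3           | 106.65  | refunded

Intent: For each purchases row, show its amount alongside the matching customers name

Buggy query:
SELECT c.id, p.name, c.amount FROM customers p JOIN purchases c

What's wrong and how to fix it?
Bug: Missing join condition: each purchases row is matched to all customers rows instead of just its own

Fix: Add ON c.customer_id = p.id to the JOIN

Corrected query:
SELECT c.id, p.name, c.amount FROM customers p JOIN purchases c ON c.customer_id = p.id

Result:
id | name  | amount 
---+-------+--------
1  | Eve   | 949.8  
2  | Frank | 562.07 
3  | Dave  | 1697.1 
4  | Bob   | 1568.25
5  | Eve   | 151.69 
6  | Eve   | 1806.03
7  | Eve   | 242.47 
8  | Dave  | 106.65 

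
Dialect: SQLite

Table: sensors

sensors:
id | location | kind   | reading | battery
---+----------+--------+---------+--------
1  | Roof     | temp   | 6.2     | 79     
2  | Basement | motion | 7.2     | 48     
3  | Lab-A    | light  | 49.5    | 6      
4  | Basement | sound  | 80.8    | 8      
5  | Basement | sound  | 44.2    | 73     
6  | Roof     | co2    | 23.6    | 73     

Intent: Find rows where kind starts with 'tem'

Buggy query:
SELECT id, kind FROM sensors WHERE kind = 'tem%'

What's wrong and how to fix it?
Bug: '=' compares the literal string including the % character; pattern matching needs LIKE

Fix: Replace '=' with LIKE so 'tem%' is treated as a pattern

Corrected query:
SELECT id, kind FROM sensors WHERE kind LIKE 'tem%'

Result:
id | kind
---+-----
1  | temp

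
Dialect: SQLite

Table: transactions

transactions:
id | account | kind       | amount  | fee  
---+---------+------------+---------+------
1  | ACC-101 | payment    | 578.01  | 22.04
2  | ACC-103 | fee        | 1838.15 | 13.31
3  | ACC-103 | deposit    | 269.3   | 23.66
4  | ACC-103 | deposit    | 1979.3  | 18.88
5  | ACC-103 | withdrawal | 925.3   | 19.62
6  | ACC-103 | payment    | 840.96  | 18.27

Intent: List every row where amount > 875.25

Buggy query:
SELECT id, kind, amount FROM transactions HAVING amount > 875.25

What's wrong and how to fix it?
Bug: HAVING filters the output of aggregation, but this query has no GROUP BY and no aggregate functions, so SQLite rejects it (HAVING clause on a non-aggregate query); the condition here is per row

Fix: Use WHERE for row-level filtering

Corrected query:
SELECT id, kind, amount FROM transactions WHERE amount > 875.25

Result:
id | kind       | amount 
---+------------+--------
2  | fee        | 1838.15
4  | deposit    | 1979.3 
5  | withdrawal | 925.3  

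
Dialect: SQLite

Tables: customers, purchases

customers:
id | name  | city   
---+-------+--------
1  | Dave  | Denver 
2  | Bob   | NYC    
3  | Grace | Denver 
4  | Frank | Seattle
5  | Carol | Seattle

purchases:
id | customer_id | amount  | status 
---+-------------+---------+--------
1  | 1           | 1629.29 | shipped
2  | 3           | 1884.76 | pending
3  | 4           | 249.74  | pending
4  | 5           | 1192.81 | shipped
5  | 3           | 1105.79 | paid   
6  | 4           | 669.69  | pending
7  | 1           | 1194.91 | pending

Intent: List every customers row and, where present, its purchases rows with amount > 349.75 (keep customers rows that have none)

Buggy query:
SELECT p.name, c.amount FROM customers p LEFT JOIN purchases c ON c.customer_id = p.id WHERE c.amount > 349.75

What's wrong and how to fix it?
Bug: Filtering c.amount in WHERE discards the NULL rows produced by LEFT JOIN, turning it into an inner join

Fix: Move the right-table condition into the ON clause so unmatched parents are kept

Corrected query:
SELECT p.name, c.amount FROM customers p LEFT JOIN purchases c ON c.customer_id = p.id AND c.amount > 349.75

Result:
name  | amount 
------+--------
Dave  | 1194.91
Dave  | 1629.29
Bob   | NULL   
Grace | 1105.79
Grace | 1884.76
Frank | 669.69 
Carol | 1192.81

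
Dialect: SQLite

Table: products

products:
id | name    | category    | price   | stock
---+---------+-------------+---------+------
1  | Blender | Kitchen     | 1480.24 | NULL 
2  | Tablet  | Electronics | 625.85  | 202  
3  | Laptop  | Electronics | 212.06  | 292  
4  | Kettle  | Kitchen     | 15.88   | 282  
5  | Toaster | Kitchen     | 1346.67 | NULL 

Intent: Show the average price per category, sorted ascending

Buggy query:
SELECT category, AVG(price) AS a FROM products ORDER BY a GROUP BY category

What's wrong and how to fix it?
Bug: ORDER BY appears before GROUP BY; SQL clause order requires GROUP BY first

Fix: Move ORDER BY to the end, after GROUP BY

Corrected query:
SELECT category, AVG(price) AS a FROM products GROUP BY category ORDER BY a

Result:
category    | a         
------------+-----------
Electronics | 418.955   
Kitchen     | 947.596667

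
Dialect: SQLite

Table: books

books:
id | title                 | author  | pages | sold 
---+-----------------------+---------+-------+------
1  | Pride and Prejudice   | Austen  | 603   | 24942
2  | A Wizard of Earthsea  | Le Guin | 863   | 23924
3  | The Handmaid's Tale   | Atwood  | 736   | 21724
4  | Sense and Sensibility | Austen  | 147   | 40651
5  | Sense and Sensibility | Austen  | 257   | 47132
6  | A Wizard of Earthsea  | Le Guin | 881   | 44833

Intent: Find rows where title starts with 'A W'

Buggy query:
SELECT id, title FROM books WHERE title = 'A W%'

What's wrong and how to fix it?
Bug: Wildcards only work with LIKE; '=' treats '%' as a literal character

Fix: Replace '=' with LIKE so 'A W%' is treated as a pattern

Corrected query:
SELECT id, title FROM books WHERE title LIKE 'A W%'

Result:
id | title               
---+---------------------
2  | A Wizard of Earthsea
6  | A Wizard of Earthsea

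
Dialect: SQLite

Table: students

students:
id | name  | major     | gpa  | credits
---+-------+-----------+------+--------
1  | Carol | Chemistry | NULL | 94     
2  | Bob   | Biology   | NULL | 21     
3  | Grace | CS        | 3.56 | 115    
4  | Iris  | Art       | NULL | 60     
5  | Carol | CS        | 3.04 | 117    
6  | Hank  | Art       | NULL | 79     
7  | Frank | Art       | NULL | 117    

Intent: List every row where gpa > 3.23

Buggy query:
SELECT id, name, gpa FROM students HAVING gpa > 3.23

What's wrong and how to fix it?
Bug: This is a non-aggregate query (no GROUP BY, no aggregates), so in SQLite the HAVING clause is invalid here; a row-level condition belongs in WHERE

Fix: Replace HAVING with WHERE since the condition applies to individual rows

Corrected query:
SELECT id, name, gpa FROM students WHERE gpa > 3.23

Result:
id | name  | gpa 
---+-------+-----
3  | Grace | 3.56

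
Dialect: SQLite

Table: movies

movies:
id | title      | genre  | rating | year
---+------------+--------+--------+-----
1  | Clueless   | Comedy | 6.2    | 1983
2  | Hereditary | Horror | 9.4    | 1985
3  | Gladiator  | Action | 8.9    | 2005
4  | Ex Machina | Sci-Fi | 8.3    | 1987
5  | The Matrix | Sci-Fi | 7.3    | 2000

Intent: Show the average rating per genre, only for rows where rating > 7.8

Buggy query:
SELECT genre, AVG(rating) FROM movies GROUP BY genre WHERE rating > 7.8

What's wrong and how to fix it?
Bug: Row-level WHERE must come before GROUP BY in the clause order

Fix: Place WHERE between FROM and GROUP BY

Corrected query:
SELECT genre, AVG(rating) FROM movies WHERE rating > 7.8 GROUP BY genre

Result:
genre  | AVG(rating)
-------+------------
Action | 8.9        
Horror | 9.4        
Sci-Fi | 8.3        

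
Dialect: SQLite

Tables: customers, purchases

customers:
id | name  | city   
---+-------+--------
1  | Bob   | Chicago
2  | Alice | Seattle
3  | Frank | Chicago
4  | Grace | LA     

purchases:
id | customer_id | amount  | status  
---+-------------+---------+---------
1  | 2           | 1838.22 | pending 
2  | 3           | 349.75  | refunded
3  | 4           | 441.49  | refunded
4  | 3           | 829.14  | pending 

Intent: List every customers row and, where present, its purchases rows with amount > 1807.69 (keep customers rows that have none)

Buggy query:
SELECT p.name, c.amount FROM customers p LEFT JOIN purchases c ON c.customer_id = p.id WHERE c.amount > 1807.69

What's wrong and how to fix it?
Bug: Filtering c.amount in WHERE discards the NULL rows produced by LEFT JOIN, turning it into an inner join

Fix: Move the right-table condition into the ON clause so unmatched parents are kept

Corrected query:
SELECT p.name, c.amount FROM customers p LEFT JOIN purchases c ON c.customer_id = p.id AND c.amount > 1807.69

Result:
name  | amount 
------+--------
Bob   | NULL   
Alice | 1838.22
Frank | NULL   
Grace | NULL   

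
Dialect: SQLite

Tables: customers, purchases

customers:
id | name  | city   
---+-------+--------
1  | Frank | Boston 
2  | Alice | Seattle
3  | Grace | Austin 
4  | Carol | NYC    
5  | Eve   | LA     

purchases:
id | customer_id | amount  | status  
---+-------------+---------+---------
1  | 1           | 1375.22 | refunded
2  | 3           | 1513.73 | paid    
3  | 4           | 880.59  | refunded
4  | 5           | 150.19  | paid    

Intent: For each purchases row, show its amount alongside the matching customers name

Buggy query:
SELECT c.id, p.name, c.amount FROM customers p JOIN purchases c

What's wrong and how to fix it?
Bug: JOIN with no ON clause produces a cartesian product; every purchases row pairs with every customers row

Fix: Add ON c.customer_id = p.id to the JOIN

Corrected query:
SELECT c.id, p.name, c.amount FROM customers p JOIN purchases c ON c.customer_id = p.id

Result:
id | name  | amount 
---+-------+--------
1  | Frank | 1375.22
2  | Grace | 1513.73
3  | Carol | 880.59 
4  | Eve   | 150.19 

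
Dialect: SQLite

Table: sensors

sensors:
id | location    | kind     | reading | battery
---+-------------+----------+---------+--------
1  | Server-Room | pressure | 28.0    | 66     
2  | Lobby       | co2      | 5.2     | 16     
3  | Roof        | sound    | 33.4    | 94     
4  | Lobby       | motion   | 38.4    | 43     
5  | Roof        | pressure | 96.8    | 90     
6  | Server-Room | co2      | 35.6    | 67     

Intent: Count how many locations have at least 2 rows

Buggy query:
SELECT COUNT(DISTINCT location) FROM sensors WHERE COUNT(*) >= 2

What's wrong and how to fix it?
Bug: COUNT(*) cannot appear in WHERE; the per-group count doesn't exist yet

Fix: Use a subquery that GROUPs and filters with HAVING, then count its rows

Corrected query:
SELECT COUNT(*) FROM (SELECT location FROM sensors GROUP BY location HAVING COUNT(*) >= 2)

Result:
COUNT(*)
--------
3       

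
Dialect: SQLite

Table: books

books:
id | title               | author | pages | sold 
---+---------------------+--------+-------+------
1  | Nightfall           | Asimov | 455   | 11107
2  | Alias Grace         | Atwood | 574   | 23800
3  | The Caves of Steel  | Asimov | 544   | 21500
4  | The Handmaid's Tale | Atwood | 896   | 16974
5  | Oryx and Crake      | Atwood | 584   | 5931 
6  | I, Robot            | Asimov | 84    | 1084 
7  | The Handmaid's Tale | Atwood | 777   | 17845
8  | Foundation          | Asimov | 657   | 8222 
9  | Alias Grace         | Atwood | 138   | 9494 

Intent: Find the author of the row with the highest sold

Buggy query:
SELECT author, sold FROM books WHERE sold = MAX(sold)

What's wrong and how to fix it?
Bug: WHERE is evaluated per row; an aggregate over the whole table isn't defined there

Fix: Use a subquery: WHERE sold = (SELECT MAX(sold) FROM books)

Corrected query:
SELECT author, sold FROM books WHERE sold = (SELECT MAX(sold) FROM books)

Result:
author | sold 
-------+------
Atwood | 23800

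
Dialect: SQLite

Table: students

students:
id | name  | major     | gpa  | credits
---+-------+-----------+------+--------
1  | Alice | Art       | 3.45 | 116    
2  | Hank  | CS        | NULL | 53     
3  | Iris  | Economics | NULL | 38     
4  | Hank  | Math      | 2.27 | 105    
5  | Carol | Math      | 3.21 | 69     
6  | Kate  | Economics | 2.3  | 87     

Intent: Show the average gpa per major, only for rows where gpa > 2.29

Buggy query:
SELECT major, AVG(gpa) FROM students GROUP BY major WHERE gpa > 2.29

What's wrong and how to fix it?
Bug: WHERE cannot follow GROUP BY

Fix: Move the WHERE clause before GROUP BY

Corrected query:
SELECT major, AVG(gpa) FROM students WHERE gpa > 2.29 GROUP BY major

Result:
major     | AVG(gpa)
----------+---------
Art       | 3.45    
Economics | 2.3     
Math      | 3.21    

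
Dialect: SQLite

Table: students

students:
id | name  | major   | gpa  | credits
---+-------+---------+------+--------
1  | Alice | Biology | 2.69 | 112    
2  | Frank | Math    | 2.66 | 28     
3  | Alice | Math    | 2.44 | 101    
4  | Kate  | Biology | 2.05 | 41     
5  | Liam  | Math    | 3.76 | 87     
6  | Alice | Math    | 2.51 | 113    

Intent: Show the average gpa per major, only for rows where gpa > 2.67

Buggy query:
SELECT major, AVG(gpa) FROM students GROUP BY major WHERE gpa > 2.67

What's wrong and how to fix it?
Bug: WHERE cannot follow GROUP BY

Fix: Move the WHERE clause before GROUP BY

Corrected query:
SELECT major, AVG(gpa) FROM students WHERE gpa > 2.67 GROUP BY major

Result:
major   | AVG(gpa)
--------+---------
Biology | 2.69    
Math    | 3.76    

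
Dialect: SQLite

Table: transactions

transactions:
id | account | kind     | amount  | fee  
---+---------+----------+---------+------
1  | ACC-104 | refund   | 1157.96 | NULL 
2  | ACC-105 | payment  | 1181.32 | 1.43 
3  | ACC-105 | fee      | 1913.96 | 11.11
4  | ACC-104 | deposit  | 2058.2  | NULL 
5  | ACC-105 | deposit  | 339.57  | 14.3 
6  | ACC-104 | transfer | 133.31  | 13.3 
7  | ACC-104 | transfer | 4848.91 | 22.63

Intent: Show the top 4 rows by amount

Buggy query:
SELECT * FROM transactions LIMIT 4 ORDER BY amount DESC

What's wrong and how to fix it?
Bug: ORDER BY cannot follow LIMIT; LIMIT is the final clause

Fix: Sort with ORDER BY, then apply LIMIT

Corrected query:
SELECT * FROM transactions ORDER BY amount DESC LIMIT 4

Result:
id | account | kind     | amount  | fee  
---+---------+----------+---------+------
7  | ACC-104 | transfer | 4848.91 | 22.63
4  | ACC-104 | deposit  | 2058.2  | NULL 
3  | ACC-105 | fee      | 1913.96 | 11.11
2  | ACC-105 | payment  | 1181.32 | 1.43 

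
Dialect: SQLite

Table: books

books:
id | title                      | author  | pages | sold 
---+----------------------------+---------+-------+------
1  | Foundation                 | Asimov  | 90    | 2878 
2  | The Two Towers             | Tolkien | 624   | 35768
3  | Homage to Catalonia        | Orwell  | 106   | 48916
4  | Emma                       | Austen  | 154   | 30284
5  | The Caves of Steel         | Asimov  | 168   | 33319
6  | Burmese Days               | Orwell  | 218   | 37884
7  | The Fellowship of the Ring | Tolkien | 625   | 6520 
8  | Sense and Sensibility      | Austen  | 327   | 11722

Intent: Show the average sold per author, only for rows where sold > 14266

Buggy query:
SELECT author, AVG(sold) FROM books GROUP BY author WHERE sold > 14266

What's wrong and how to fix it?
Bug: Row-level WHERE must come before GROUP BY in the clause order

Fix: Move the WHERE clause before GROUP BY

Corrected query:
SELECT author, AVG(sold) FROM books WHERE sold > 14266 GROUP BY author

Result:
author  | AVG(sold)
--------+----------
Asimov  | 33319    
Austen  | 30284    
Orwell  | 43400    
Tolkien | 35768    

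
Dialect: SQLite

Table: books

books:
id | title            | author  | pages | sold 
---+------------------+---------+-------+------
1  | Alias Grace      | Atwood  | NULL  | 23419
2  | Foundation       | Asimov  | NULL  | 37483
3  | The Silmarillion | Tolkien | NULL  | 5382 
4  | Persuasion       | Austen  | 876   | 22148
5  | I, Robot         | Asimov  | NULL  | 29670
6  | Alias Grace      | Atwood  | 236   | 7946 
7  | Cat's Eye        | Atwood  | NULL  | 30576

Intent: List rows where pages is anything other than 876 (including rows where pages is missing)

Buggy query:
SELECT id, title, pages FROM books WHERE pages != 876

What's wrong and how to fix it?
Bug: 'pages != 876' is unknown when pages is NULL, so NULL rows are silently excluded

Fix: Add an explicit OR pages IS NULL to include the missing-value rows

Corrected query:
SELECT id, title, pages FROM books WHERE pages != 876 OR pages IS NULL

Result:
id | title            | pages
---+------------------+------
1  | Alias Grace      | NULL 
2  | Foundation       | NULL 
3  | The Silmarillion | NULL 
5  | I, Robot         | NULL 
6  | Alias Grace      | 236  
7  | Cat's Eye        | NULL 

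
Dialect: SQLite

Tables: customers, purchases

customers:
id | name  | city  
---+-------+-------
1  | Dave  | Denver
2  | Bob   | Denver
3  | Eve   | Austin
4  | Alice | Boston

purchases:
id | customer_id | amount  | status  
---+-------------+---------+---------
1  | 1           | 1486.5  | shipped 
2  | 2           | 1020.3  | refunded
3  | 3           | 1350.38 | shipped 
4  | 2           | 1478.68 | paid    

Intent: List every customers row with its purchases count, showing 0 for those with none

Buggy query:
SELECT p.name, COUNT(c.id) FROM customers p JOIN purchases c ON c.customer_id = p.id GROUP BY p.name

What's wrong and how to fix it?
Bug: INNER JOIN drops customers rows that have no matching purchases rows

Fix: Switch to LEFT JOIN to retain unmatched parent rows

Corrected query:
SELECT p.name, COUNT(c.id) FROM customers p LEFT JOIN purchases c ON c.customer_id = p.id GROUP BY p.name

Result:
name  | COUNT(c.id)
------+------------
Alice | 0          
Bob   | 2          
Dave  | 1          
Eve   | 1          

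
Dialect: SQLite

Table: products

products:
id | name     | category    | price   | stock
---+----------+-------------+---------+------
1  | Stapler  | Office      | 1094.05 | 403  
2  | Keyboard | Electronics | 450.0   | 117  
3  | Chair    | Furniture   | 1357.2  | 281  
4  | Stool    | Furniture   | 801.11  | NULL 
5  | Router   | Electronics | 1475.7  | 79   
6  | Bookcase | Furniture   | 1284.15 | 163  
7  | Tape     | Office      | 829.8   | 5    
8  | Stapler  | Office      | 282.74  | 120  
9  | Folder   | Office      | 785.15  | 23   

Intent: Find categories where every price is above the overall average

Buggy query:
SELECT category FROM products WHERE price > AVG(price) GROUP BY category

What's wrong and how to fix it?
Bug: WHERE evaluates per row before aggregation, so AVG() is unavailable

Fix: Use a subquery for AVG and a HAVING MIN(...) filter so the condition holds for every row in the group

Corrected query:
SELECT category FROM products GROUP BY category HAVING MIN(price) > (SELECT AVG(price) FROM products)

Result:
(no rows)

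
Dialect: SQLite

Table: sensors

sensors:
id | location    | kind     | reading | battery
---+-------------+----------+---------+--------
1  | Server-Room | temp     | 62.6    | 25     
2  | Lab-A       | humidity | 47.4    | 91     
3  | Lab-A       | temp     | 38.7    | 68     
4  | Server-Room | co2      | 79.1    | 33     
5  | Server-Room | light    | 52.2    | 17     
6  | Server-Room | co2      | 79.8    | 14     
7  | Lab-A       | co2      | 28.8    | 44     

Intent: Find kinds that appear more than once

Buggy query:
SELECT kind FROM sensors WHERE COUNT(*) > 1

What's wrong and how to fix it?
Bug: WHERE can't reference COUNT(*); aggregates are computed after WHERE

Fix: Group first, then use HAVING for the count condition

Corrected query:
SELECT kind FROM sensors GROUP BY kind HAVING COUNT(*) > 1

Result:
kind
----
co2 
temp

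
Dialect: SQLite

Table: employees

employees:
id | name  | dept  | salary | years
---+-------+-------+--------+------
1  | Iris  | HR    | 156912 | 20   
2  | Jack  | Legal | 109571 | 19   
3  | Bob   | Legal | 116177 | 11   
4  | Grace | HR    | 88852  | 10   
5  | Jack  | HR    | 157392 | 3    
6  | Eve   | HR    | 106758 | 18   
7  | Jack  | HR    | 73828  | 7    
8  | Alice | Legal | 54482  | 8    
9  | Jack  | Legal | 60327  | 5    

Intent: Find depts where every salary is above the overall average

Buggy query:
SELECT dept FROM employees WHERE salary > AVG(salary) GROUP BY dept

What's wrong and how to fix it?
Bug: AVG() is an aggregate; it can't sit directly in WHERE

Fix: Compute the overall average in a scalar subquery and compare each group's MIN against it in HAVING

Corrected query:
SELECT dept FROM employees GROUP BY dept HAVING MIN(salary) > (SELECT AVG(salary) FROM employees)

Result:
(no rows)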